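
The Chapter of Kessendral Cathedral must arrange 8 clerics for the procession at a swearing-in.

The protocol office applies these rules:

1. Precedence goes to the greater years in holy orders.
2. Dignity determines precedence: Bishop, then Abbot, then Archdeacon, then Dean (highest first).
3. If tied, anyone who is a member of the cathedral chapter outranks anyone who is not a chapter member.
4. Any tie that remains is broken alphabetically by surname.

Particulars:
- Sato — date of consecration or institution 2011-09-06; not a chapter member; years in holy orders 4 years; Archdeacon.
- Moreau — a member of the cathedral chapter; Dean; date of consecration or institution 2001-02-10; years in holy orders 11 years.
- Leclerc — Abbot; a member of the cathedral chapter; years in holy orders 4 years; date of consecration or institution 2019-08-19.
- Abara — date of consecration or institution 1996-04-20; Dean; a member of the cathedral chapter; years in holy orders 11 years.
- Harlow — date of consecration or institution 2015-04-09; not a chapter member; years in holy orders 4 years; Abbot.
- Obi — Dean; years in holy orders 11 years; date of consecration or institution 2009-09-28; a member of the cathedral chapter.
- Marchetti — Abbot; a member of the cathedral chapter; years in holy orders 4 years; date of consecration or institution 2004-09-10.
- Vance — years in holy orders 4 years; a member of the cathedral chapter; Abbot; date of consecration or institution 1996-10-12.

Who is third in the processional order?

By years in holy orders (higher first): Abara, Moreau and Obi (each 11 years); then Leclerc, Marchetti, Vance, Harlow and Sato (each 4 years).
Abara, Moreau and Obi are each Dean, so the next rule applies.
Abara, Moreau and Obi are each a member of the cathedral chapter, so the next rule applies.
Among Abara, Moreau and Obi, alphabetically by surname: Abara before Moreau before Obi.
Among Leclerc, Marchetti, Vance, Harlow and Sato, by dignity: Leclerc, Marchetti, Vance and Harlow (Abbot) before Sato (Archdeacon).
Among Leclerc, Marchetti, Vance and Harlow, a member of the cathedral chapter before not a chapter member: Leclerc, Marchetti and Vance (a member of the cathedral chapter) before Harlow (not a chapter member).
Among Leclerc, Marchetti and Vance, alphabetically by surname: Leclerc before Marchetti before Vance.
Order: Abara, Moreau, Obi, Leclerc, Marchetti, Vance, Harlow, Sato.

Obi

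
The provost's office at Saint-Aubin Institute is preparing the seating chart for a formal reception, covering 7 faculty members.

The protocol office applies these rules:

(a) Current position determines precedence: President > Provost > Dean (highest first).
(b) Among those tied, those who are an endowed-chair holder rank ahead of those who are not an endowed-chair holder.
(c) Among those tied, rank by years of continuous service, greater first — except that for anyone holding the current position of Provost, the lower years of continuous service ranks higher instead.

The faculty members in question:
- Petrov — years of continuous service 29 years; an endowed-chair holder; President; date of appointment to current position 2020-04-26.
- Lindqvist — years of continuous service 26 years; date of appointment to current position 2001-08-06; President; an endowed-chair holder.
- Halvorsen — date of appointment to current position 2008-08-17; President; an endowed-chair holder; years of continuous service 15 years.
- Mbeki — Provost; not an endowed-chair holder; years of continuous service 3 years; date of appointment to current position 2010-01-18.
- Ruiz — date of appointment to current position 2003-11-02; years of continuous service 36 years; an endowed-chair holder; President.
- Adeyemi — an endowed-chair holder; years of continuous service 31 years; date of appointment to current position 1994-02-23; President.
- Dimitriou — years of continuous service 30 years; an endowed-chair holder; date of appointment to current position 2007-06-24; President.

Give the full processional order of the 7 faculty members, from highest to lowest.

By current position: Ruiz, Adeyemi, Dimitriou, Petrov, Lindqvist and Halvorsen (President); then Mbeki (Provost).
Ruiz, Adeyemi, Dimitriou, Petrov, Lindqvist and Halvorsen are each an endowed-chair holder, so the next rule applies.
Among Ruiz, Adeyemi, Dimitriou, Petrov, Lindqvist and Halvorsen, by years of continuous service (higher first): Ruiz (36 years) before Adeyemi (31 years) before Dimitriou (30 years) before Petrov (29 years) before Lindqvist (26 years) before Halvorsen (15 years).
Full order: Ruiz, Adeyemi, Dimitriou, Petrov, Lindqvist, Halvorsen, Mbeki.

Ruiz, Adeyemi, Dimitriou, Petrov, Lindqvist, Halvorsen, Mbeki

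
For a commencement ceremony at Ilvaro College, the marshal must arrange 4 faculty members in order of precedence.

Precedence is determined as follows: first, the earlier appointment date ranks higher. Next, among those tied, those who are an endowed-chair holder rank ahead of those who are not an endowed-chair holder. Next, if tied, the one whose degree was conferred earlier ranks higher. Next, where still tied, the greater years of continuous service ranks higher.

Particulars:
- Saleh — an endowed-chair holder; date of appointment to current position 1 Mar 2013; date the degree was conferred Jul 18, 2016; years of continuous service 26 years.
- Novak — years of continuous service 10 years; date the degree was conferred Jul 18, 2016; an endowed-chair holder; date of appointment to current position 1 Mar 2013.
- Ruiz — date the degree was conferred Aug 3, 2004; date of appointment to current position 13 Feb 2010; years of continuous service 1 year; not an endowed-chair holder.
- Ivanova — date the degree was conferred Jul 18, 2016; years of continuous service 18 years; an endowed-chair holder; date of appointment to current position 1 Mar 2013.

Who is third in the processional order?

By date of appointment to current position (earlier first): Ruiz (13 Feb 2010); then Saleh, Ivanova and Novak (each 1 Mar 2013).
Saleh, Ivanova and Novak are each an endowed-chair holder, so the next rule applies.
Saleh, Ivanova and Novak all have date the degree was conferred Jul 18, 2016, so the next rule applies.
Among Saleh, Ivanova and Novak, by years of continuous service (higher first): Saleh (26 years) before Ivanova (18 years) before Novak (10 years).
Order: Ruiz, Saleh, Ivanova, Novak.

Ivanova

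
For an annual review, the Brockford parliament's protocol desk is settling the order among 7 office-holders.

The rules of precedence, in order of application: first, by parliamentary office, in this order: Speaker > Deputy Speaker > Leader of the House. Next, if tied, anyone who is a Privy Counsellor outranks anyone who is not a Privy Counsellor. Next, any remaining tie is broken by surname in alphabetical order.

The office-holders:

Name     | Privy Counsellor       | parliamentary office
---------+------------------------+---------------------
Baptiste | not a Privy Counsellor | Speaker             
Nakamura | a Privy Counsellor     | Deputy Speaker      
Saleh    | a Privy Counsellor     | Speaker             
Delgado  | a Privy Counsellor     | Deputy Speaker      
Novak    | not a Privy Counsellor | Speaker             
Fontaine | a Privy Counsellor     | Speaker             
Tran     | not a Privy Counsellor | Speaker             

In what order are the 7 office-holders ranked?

Fontaine, Saleh, Baptiste, Novak, Tran, Delgado, Nakamura

By parliamentary office: Fontaine, Saleh, Baptiste, Novak and Tran (Speaker); then Delgado and Nakamura (Deputy Speaker).
Among Fontaine, Saleh, Baptiste, Novak and Tran, a Privy Counsellor before not a Privy Counsellor: Fontaine and Saleh (a Privy Counsellor) before Baptiste, Novak and Tran (not a Privy Counsellor).
Among Fontaine and Saleh, alphabetically by surname: Fontaine before Saleh.
Among Baptiste, Novak and Tran, alphabetically by surname: Baptiste before Novak before Tran.
Delgado and Nakamura are each a Privy Counsellor, so the next rule applies.
Among Delgado and Nakamura, alphabetically by surname: Delgado before Nakamura.
Full order: Fontaine, Saleh, Baptiste, Novak, Tran, Delgado, Nakamura.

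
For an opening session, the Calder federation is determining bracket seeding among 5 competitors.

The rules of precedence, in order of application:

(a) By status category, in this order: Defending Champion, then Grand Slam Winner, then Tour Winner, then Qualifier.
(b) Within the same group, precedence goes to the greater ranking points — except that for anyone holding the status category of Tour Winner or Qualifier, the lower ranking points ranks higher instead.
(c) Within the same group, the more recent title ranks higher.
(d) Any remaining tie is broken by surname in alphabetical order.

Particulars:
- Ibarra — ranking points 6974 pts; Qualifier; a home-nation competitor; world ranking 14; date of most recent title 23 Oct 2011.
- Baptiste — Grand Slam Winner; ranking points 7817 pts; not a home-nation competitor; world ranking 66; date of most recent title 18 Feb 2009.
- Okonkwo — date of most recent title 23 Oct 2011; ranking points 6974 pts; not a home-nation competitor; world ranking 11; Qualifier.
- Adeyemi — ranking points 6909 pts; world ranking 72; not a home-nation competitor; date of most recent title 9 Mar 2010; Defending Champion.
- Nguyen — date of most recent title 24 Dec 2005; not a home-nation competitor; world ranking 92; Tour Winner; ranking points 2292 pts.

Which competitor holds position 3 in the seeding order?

Nguyen

By status category: Adeyemi (Defending Champion); then Baptiste (Grand Slam Winner); then Nguyen (Tour Winner); then Ibarra and Okonkwo (Qualifier).
Ibarra and Okonkwo both have ranking points 6974 pts, so the next rule applies.
Ibarra and Okonkwo both have date of most recent title 23 Oct 2011, so the next rule applies.
Among Ibarra and Okonkwo, alphabetically by surname: Ibarra before Okonkwo.
Order: Adeyemi, Baptiste, Nguyen, Ibarra, Okonkwo.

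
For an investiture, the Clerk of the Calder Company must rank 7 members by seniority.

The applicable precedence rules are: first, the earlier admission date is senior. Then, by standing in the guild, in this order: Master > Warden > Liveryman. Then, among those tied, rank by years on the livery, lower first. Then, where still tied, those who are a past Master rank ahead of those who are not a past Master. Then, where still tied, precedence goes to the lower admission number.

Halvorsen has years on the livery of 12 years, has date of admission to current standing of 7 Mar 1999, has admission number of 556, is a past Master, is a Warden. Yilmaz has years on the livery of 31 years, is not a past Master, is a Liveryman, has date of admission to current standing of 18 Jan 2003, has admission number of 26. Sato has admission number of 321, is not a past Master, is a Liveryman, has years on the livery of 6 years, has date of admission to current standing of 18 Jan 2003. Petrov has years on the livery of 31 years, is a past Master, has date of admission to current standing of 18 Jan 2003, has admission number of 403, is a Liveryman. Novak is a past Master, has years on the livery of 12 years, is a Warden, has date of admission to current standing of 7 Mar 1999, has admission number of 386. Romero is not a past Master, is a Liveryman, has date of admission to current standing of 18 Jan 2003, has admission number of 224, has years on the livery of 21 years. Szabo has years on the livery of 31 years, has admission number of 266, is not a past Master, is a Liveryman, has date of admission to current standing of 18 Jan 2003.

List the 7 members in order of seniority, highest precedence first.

Novak, Halvorsen, Sato, Romero, Petrov, Yilmaz, Szabo

By date of admission to current standing (earlier first): Novak and Halvorsen (both 7 Mar 1999); then Sato, Romero, Petrov, Yilmaz and Szabo (each 18 Jan 2003).
Novak and Halvorsen are each Warden, so the next rule applies.
Novak and Halvorsen both have years on the livery 12 years, so the next rule applies.
Novak and Halvorsen are each a past Master, so the next rule applies.
Among Novak and Halvorsen, by admission number (lower first): Novak (386) before Halvorsen (556).
Sato, Romero, Petrov, Yilmaz and Szabo are each Liveryman, so the next rule applies.
Among Sato, Romero, Petrov, Yilmaz and Szabo, by years on the livery (lower first): Sato (6 years) before Romero (21 years) before Petrov, Yilmaz and Szabo (31 years).
Among Petrov, Yilmaz and Szabo, a past Master before not a past Master: Petrov (a past Master) before Yilmaz and Szabo (not a past Master).
Among Yilmaz and Szabo, by admission number (lower first): Yilmaz (26) before Szabo (266).
Full order: Novak, Halvorsen, Sato, Romero, Petrov, Yilmaz, Szabo.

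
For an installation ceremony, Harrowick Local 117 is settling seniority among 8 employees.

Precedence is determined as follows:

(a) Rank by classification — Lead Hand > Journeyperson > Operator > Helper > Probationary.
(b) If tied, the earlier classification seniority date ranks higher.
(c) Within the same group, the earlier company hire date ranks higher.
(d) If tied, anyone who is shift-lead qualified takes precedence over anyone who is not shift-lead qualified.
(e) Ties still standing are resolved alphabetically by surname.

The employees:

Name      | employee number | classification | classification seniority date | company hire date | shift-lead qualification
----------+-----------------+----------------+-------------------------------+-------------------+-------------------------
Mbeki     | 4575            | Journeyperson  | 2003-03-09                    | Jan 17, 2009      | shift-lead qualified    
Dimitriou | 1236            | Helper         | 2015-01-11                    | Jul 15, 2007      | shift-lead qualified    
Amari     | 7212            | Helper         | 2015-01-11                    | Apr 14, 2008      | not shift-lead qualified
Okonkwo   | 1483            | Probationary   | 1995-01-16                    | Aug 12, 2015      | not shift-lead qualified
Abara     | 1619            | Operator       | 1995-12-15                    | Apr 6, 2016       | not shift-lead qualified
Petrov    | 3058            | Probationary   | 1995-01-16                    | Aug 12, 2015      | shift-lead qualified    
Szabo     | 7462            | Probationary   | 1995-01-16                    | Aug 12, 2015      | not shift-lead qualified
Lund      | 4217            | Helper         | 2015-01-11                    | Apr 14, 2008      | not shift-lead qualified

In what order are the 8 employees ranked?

By classification: Mbeki (Journeyperson); then Abara (Operator); then Dimitriou, Amari and Lund (Helper); then Petrov, Okonkwo and Szabo (Probationary).
Dimitriou, Amari and Lund all have classification seniority date 2015-01-11, so the next rule applies.
Among Dimitriou, Amari and Lund, by company hire date (earlier first): Dimitriou (Jul 15, 2007) before Amari and Lund (Apr 14, 2008).
Amari and Lund are each not shift-lead qualified, so the next rule applies.
Among Amari and Lund, alphabetically by surname: Amari before Lund.
Petrov, Okonkwo and Szabo all have classification seniority date 1995-01-16, so the next rule applies.
Petrov, Okonkwo and Szabo all have company hire date Aug 12, 2015, so the next rule applies.
Among Petrov, Okonkwo and Szabo, shift-lead qualified before not shift-lead qualified: Petrov (shift-lead qualified) before Okonkwo and Szabo (not shift-lead qualified).
Among Okonkwo and Szabo, alphabetically by surname: Okonkwo before Szabo.
Full order: Mbeki, Abara, Dimitriou, Amari, Lund, Petrov, Okonkwo, Szabo.

Mbeki, Abara, Dimitriou, Amari, Lund, Petrov, Okonkwo, Szabo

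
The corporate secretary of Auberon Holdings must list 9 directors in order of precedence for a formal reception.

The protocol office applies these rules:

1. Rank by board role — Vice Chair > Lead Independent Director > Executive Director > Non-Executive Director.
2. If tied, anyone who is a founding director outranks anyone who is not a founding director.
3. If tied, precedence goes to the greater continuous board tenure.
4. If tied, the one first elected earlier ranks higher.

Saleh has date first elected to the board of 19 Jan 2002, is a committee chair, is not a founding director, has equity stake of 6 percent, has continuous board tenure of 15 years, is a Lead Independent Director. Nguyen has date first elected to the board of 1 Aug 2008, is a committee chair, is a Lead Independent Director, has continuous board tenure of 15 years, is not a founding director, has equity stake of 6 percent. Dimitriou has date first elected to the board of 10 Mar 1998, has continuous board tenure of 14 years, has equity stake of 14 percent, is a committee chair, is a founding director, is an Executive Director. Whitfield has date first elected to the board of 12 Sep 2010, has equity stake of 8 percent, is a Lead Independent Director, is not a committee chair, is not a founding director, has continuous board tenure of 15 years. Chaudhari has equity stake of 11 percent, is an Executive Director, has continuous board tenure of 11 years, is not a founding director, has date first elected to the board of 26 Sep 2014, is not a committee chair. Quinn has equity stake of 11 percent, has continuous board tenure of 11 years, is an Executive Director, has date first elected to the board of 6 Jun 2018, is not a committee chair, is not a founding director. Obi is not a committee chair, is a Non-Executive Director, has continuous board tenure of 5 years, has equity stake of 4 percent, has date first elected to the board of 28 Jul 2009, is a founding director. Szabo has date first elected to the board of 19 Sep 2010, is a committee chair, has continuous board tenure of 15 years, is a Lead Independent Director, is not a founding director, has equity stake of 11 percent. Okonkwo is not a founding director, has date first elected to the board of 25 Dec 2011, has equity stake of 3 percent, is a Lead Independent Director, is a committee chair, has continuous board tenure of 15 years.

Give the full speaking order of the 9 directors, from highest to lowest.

Saleh, Nguyen, Whitfield, Szabo, Okonkwo, Dimitriou, Chaudhari, Quinn, Obi

By board role: Saleh, Nguyen, Whitfield, Szabo and Okonkwo (Lead Independent Director); then Dimitriou, Chaudhari and Quinn (Executive Director); then Obi (Non-Executive Director).
Saleh, Nguyen, Whitfield, Szabo and Okonkwo are each not a founding director, so the next rule applies.
Saleh, Nguyen, Whitfield, Szabo and Okonkwo all have continuous board tenure 15 years, so the next rule applies.
Among Saleh, Nguyen, Whitfield, Szabo and Okonkwo, by date first elected to the board (earlier first): Saleh (19 Jan 2002) before Nguyen (1 Aug 2008) before Whitfield (12 Sep 2010) before Szabo (19 Sep 2010) before Okonkwo (25 Dec 2011).
Among Dimitriou, Chaudhari and Quinn, a founding director before not a founding director: Dimitriou (a founding director) before Chaudhari and Quinn (not a founding director).
Chaudhari and Quinn both have continuous board tenure 11 years, so the next rule applies.
Among Chaudhari and Quinn, by date first elected to the board (earlier first): Chaudhari (26 Sep 2014) before Quinn (6 Jun 2018).
Full order: Saleh, Nguyen, Whitfield, Szabo, Okonkwo, Dimitriou, Chaudhari, Quinn, Obi.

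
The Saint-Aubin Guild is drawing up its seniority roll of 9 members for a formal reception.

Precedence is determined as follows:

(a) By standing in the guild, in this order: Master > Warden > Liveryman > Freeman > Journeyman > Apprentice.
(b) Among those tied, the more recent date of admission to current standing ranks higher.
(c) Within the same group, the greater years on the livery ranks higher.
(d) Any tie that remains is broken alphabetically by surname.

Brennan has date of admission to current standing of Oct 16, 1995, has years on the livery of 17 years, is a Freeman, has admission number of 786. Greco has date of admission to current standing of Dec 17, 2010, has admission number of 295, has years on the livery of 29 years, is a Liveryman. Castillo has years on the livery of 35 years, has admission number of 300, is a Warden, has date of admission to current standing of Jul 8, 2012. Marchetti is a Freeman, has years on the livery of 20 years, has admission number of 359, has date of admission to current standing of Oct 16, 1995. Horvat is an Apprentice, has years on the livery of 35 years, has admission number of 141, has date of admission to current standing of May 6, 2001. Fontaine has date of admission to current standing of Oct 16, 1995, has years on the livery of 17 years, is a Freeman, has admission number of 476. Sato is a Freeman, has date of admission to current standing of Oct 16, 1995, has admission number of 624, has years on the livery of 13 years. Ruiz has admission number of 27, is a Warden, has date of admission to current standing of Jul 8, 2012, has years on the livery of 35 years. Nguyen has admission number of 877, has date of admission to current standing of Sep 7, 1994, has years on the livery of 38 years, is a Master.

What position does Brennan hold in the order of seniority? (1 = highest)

6

By standing in the guild: Nguyen (Master); then Castillo and Ruiz (Warden); then Greco (Liveryman); then Marchetti, Brennan, Fontaine and Sato (Freeman); then Horvat (Apprentice).
Castillo and Ruiz both have date of admission to current standing Jul 8, 2012, so the next rule applies.
Castillo and Ruiz both have years on the livery 35 years, so the next rule applies.
Among Castillo and Ruiz, alphabetically by surname: Castillo before Ruiz.
Marchetti, Brennan, Fontaine and Sato all have date of admission to current standing Oct 16, 1995, so the next rule applies.
Among Marchetti, Brennan, Fontaine and Sato, by years on the livery (higher first): Marchetti (20 years) before Brennan and Fontaine (17 years) before Sato (13 years).
Among Brennan and Fontaine, alphabetically by surname: Brennan before Fontaine.
Order: Nguyen, Castillo, Ruiz, Greco, Marchetti, Brennan, Fontaine, Sato, Horvat. So position 6.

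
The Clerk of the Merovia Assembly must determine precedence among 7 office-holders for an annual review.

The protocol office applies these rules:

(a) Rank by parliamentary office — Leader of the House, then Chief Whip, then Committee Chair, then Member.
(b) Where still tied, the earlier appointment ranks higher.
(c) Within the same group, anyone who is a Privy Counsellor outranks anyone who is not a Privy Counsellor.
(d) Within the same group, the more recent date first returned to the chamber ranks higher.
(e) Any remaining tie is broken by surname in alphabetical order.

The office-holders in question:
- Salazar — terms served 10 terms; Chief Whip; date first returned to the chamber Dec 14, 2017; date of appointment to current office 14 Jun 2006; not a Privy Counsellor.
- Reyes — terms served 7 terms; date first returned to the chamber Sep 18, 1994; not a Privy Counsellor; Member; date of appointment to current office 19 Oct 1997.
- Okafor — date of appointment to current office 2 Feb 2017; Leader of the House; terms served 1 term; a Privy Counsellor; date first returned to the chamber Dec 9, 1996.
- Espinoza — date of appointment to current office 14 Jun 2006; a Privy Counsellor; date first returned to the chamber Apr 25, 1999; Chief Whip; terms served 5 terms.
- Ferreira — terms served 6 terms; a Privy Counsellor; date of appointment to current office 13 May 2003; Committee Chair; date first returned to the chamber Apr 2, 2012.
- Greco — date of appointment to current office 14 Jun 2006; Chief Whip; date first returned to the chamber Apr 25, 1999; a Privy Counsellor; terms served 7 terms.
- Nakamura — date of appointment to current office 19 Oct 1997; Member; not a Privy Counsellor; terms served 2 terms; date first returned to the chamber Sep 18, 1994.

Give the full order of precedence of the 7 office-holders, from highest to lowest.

Okafor, Espinoza, Greco, Salazar, Ferreira, Nakamura, Reyes

By parliamentary office: Okafor (Leader of the House); then Espinoza, Greco and Salazar (Chief Whip); then Ferreira (Committee Chair); then Nakamura and Reyes (Member).
Espinoza, Greco and Salazar all have date of appointment to current office 14 Jun 2006, so the next rule applies.
Among Espinoza, Greco and Salazar, a Privy Counsellor before not a Privy Counsellor: Espinoza and Greco (a Privy Counsellor) before Salazar (not a Privy Counsellor).
Espinoza and Greco both have date first returned to the chamber Apr 25, 1999, so the next rule applies.
Among Espinoza and Greco, alphabetically by surname: Espinoza before Greco.
Nakamura and Reyes both have date of appointment to current office 19 Oct 1997, so the next rule applies.
Nakamura and Reyes are each not a Privy Counsellor, so the next rule applies.
Nakamura and Reyes both have date first returned to the chamber Sep 18, 1994, so the next rule applies.
Among Nakamura and Reyes, alphabetically by surname: Nakamura before Reyes.
Full order: Okafor, Espinoza, Greco, Salazar, Ferreira, Nakamura, Reyes.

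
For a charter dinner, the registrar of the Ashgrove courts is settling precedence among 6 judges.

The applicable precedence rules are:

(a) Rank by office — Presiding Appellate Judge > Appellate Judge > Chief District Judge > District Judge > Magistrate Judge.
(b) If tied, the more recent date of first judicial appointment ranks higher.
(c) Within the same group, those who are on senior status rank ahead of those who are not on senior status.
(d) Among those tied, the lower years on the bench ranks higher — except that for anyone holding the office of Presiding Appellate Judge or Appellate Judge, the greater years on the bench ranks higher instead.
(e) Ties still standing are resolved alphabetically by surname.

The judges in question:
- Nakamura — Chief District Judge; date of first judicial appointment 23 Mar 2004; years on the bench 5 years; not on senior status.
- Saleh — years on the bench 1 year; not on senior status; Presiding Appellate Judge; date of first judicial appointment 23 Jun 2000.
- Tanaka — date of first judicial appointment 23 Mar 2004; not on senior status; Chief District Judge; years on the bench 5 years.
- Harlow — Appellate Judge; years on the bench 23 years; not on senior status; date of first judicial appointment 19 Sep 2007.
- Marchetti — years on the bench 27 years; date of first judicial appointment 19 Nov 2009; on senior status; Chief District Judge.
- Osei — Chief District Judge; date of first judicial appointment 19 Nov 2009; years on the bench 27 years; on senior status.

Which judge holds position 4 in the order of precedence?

Osei

By office: Saleh (Presiding Appellate Judge); then Harlow (Appellate Judge); then Marchetti, Osei, Nakamura and Tanaka (Chief District Judge).
Among Marchetti, Osei, Nakamura and Tanaka, by date of first judicial appointment (later first): Marchetti and Osei (19 Nov 2009) before Nakamura and Tanaka (23 Mar 2004).
Marchetti and Osei are each on senior status, so the next rule applies.
Marchetti and Osei both have years on the bench 27 years, so the next rule applies.
Among Marchetti and Osei, alphabetically by surname: Marchetti before Osei.
Nakamura and Tanaka are each not on senior status, so the next rule applies.
Nakamura and Tanaka both have years on the bench 5 years, so the next rule applies.
Among Nakamura and Tanaka, alphabetically by surname: Nakamura before Tanaka.
Order: Saleh, Harlow, Marchetti, Osei, Nakamura, Tanaka.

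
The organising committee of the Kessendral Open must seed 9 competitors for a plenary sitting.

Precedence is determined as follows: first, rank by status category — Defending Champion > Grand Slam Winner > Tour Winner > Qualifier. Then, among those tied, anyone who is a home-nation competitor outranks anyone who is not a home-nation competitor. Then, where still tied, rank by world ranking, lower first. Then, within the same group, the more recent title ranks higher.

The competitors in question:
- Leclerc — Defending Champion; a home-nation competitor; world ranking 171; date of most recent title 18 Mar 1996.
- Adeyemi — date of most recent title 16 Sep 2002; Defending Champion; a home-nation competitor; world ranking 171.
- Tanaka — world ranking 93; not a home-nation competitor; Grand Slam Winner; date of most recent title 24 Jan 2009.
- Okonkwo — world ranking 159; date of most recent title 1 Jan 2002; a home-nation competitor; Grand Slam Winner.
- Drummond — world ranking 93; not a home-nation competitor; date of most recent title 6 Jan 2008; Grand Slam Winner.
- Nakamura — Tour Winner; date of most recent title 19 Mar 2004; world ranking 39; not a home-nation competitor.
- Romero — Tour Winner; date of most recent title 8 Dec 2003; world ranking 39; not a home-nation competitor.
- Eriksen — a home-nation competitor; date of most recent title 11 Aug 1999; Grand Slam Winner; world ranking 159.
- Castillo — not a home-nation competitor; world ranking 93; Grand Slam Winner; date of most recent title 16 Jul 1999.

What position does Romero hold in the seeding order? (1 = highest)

9

By status category: Adeyemi and Leclerc (Defending Champion); then Okonkwo, Eriksen, Tanaka, Drummond and Castillo (Grand Slam Winner); then Nakamura and Romero (Tour Winner).
Adeyemi and Leclerc are each a home-nation competitor, so the next rule applies.
Adeyemi and Leclerc both have world ranking 171, so the next rule applies.
Among Adeyemi and Leclerc, by date of most recent title (later first): Adeyemi (16 Sep 2002) before Leclerc (18 Mar 1996).
Among Okonkwo, Eriksen, Tanaka, Drummond and Castillo, a home-nation competitor before not a home-nation competitor: Okonkwo and Eriksen (a home-nation competitor) before Tanaka, Drummond and Castillo (not a home-nation competitor).
Okonkwo and Eriksen both have world ranking 159, so the next rule applies.
Among Okonkwo and Eriksen, by date of most recent title (later first): Okonkwo (1 Jan 2002) before Eriksen (11 Aug 1999).
Tanaka, Drummond and Castillo all have world ranking 93, so the next rule applies.
Among Tanaka, Drummond and Castillo, by date of most recent title (later first): Tanaka (24 Jan 2009) before Drummond (6 Jan 2008) before Castillo (16 Jul 1999).
Nakamura and Romero are each not a home-nation competitor, so the next rule applies.
Nakamura and Romero both have world ranking 39, so the next rule applies.
Among Nakamura and Romero, by date of most recent title (later first): Nakamura (19 Mar 2004) before Romero (8 Dec 2003).
Order: Adeyemi, Leclerc, Okonkwo, Eriksen, Tanaka, Drummond, Castillo, Nakamura, Romero. So position 9.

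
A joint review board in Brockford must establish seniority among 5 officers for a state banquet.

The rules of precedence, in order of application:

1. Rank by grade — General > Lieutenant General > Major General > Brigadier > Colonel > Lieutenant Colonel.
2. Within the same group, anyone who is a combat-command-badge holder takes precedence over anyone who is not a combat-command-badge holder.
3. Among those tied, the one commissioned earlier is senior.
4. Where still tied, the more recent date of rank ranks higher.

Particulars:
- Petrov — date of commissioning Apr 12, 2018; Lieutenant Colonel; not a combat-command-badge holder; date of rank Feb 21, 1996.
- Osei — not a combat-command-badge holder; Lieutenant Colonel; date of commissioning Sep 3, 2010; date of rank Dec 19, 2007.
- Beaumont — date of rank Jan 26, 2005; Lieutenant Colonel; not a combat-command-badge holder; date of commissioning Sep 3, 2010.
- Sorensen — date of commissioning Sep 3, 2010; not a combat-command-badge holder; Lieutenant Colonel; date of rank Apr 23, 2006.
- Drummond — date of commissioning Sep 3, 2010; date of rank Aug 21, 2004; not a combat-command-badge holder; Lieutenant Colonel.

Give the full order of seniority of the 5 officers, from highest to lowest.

By grade: Osei, Sorensen, Beaumont, Drummond and Petrov (Lieutenant Colonel).
Osei, Sorensen, Beaumont, Drummond and Petrov are each not a combat-command-badge holder, so the next rule applies.
Among Osei, Sorensen, Beaumont, Drummond and Petrov, by date of commissioning (earlier first): Osei, Sorensen, Beaumont and Drummond (Sep 3, 2010) before Petrov (Apr 12, 2018).
Among Osei, Sorensen, Beaumont and Drummond, by date of rank (later first): Osei (Dec 19, 2007) before Sorensen (Apr 23, 2006) before Beaumont (Jan 26, 2005) before Drummond (Aug 21, 2004).
Full order: Osei, Sorensen, Beaumont, Drummond, Petrov.

Osei, Sorensen, Beaumont, Drummond, Petrov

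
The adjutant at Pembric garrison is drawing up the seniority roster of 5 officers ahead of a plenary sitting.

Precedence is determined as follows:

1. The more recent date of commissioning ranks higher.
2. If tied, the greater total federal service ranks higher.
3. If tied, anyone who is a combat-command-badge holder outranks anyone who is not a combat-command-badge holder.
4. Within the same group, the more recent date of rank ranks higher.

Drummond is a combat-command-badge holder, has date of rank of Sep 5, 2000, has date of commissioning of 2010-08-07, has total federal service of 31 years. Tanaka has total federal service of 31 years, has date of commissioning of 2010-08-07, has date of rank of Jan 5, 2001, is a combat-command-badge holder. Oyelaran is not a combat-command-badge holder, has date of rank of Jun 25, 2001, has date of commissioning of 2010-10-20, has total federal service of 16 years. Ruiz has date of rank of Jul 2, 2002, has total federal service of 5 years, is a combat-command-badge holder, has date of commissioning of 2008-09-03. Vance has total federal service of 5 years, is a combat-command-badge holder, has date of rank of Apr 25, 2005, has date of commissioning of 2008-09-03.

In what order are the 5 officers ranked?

By date of commissioning (later first): Oyelaran (2010-10-20); then Tanaka and Drummond (both 2010-08-07); then Vance and Ruiz (both 2008-09-03).
Tanaka and Drummond both have total federal service 31 years, so the next rule applies.
Tanaka and Drummond are each a combat-command-badge holder, so the next rule applies.
Among Tanaka and Drummond, by date of rank (later first): Tanaka (Jan 5, 2001) before Drummond (Sep 5, 2000).
Vance and Ruiz both have total federal service 5 years, so the next rule applies.
Vance and Ruiz are each a combat-command-badge holder, so the next rule applies.
Among Vance and Ruiz, by date of rank (later first): Vance (Apr 25, 2005) before Ruiz (Jul 2, 2002).
Full order: Oyelaran, Tanaka, Drummond, Vance, Ruiz.

Oyelaran, Tanaka, Drummond, Vance, Ruiz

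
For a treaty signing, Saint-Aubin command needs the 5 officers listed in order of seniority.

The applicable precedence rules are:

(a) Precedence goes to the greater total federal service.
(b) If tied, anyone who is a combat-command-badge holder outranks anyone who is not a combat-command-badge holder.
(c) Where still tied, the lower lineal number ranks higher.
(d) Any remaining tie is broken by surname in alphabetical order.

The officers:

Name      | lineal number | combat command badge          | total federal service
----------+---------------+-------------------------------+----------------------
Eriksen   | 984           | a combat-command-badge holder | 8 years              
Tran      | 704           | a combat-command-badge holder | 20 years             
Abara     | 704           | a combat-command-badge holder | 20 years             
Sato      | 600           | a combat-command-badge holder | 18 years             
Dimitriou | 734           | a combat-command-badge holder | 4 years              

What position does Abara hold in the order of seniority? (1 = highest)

By total federal service (higher first): Abara and Tran (both 20 years); then Sato (18 years); then Eriksen (8 years); then Dimitriou (4 years).
Abara and Tran are each a combat-command-badge holder, so the next rule applies.
Abara and Tran both have lineal number 704, so the next rule applies.
Among Abara and Tran, alphabetically by surname: Abara before Tran.
Order: Abara, Tran, Sato, Eriksen, Dimitriou. So position 1.

1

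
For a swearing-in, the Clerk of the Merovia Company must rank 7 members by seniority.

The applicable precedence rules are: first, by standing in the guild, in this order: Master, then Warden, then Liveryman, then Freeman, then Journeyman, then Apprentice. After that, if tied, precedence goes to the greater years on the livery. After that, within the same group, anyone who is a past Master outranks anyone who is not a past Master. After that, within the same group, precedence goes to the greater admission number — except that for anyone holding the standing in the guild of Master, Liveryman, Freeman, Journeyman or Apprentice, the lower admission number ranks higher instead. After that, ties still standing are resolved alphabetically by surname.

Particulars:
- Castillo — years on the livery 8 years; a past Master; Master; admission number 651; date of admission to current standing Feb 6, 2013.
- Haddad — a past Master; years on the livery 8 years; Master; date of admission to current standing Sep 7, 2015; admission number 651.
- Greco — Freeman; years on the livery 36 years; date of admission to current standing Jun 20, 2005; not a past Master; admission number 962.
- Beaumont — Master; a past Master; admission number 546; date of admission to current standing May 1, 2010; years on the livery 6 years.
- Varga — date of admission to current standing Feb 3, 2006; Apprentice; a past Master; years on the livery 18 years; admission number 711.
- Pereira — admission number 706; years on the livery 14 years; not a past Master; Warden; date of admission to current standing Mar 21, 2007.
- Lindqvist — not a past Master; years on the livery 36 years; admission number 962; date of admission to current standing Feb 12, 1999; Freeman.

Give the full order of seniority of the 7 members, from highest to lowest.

Castillo, Haddad, Beaumont, Pereira, Greco, Lindqvist, Varga

By standing in the guild: Castillo, Haddad and Beaumont (Master); then Pereira (Warden); then Greco and Lindqvist (Freeman); then Varga (Apprentice).
Among Castillo, Haddad and Beaumont, by years on the livery (higher first): Castillo and Haddad (8 years) before Beaumont (6 years).
Castillo and Haddad are each a past Master, so the next rule applies.
Castillo and Haddad both have admission number 651, so the next rule applies.
Among Castillo and Haddad, alphabetically by surname: Castillo before Haddad.
Greco and Lindqvist both have years on the livery 36 years, so the next rule applies.
Greco and Lindqvist are each not a past Master, so the next rule applies.
Greco and Lindqvist both have admission number 962, so the next rule applies.
Among Greco and Lindqvist, alphabetically by surname: Greco before Lindqvist.
Full order: Castillo, Haddad, Beaumont, Pereira, Greco, Lindqvist, Varga.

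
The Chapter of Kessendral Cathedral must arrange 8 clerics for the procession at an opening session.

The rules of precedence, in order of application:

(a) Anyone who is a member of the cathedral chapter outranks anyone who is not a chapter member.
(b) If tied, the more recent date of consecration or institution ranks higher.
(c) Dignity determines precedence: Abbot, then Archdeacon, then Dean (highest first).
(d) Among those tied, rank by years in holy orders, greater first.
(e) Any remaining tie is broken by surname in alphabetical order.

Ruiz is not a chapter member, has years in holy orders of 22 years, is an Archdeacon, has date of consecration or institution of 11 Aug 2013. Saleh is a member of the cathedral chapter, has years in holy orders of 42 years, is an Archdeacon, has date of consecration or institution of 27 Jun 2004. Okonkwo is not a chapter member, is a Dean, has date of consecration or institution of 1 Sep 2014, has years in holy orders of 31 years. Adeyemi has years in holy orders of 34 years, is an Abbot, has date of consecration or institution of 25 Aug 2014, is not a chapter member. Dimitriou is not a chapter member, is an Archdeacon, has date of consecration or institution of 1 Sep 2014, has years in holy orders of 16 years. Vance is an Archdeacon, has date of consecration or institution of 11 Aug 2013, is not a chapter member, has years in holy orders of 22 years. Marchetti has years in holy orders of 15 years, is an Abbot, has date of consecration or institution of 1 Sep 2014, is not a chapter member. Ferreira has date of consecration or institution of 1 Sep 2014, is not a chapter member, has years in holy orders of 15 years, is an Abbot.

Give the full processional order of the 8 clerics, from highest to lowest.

Saleh, Ferreira, Marchetti, Dimitriou, Okonkwo, Adeyemi, Ruiz, Vance

By the first rule: Saleh (a member of the cathedral chapter); then Ferreira, Marchetti, Dimitriou, Okonkwo, Adeyemi, Ruiz and Vance (each not a chapter member).
Among Ferreira, Marchetti, Dimitriou, Okonkwo, Adeyemi, Ruiz and Vance, by date of consecration or institution (later first): Ferreira, Marchetti, Dimitriou and Okonkwo (1 Sep 2014) before Adeyemi (25 Aug 2014) before Ruiz and Vance (11 Aug 2013).
Among Ferreira, Marchetti, Dimitriou and Okonkwo, by dignity: Ferreira and Marchetti (Abbot) before Dimitriou (Archdeacon) before Okonkwo (Dean).
Ferreira and Marchetti both have years in holy orders 15 years, so the next rule applies.
Among Ferreira and Marchetti, alphabetically by surname: Ferreira before Marchetti.
Ruiz and Vance are each Archdeacon, so the next rule applies.
Ruiz and Vance both have years in holy orders 22 years, so the next rule applies.
Among Ruiz and Vance, alphabetically by surname: Ruiz before Vance.
Full order: Saleh, Ferreira, Marchetti, Dimitriou, Okonkwo, Adeyemi, Ruiz, Vance.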